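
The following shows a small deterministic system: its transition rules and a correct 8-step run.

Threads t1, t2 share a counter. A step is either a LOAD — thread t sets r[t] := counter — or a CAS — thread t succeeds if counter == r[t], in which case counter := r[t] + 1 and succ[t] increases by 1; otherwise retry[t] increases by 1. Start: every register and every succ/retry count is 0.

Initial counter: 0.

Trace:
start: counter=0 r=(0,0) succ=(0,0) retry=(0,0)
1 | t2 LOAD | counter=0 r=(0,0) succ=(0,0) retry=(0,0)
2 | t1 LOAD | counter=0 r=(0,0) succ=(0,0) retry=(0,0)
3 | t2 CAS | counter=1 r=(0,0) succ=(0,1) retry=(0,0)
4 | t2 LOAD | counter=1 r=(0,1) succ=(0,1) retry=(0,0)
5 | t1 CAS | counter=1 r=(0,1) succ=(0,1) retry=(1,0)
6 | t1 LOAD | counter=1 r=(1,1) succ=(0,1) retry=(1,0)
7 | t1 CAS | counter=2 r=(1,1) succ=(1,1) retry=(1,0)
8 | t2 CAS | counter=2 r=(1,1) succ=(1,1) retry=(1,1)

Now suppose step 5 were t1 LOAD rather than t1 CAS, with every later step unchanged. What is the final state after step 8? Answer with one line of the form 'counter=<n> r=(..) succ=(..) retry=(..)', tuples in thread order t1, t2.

(re-executing from step 5 with the substitution; state before step 5: counter=1 r=(0,1) succ=(0,1) retry=(0,0))
5 | t1 LOAD | counter=1 r=(1,1) succ=(0,1) retry=(0,0)
6 | t1 LOAD | counter=1 r=(1,1) succ=(0,1) retry=(0,0)
7 | t1 CAS | counter=2 r=(1,1) succ=(1,1) retry=(0,0)
8 | t2 CAS | counter=2 r=(1,1) succ=(1,1) retry=(0,1)

counter=2 r=(1,1) succ=(1,1) retry=(0,1)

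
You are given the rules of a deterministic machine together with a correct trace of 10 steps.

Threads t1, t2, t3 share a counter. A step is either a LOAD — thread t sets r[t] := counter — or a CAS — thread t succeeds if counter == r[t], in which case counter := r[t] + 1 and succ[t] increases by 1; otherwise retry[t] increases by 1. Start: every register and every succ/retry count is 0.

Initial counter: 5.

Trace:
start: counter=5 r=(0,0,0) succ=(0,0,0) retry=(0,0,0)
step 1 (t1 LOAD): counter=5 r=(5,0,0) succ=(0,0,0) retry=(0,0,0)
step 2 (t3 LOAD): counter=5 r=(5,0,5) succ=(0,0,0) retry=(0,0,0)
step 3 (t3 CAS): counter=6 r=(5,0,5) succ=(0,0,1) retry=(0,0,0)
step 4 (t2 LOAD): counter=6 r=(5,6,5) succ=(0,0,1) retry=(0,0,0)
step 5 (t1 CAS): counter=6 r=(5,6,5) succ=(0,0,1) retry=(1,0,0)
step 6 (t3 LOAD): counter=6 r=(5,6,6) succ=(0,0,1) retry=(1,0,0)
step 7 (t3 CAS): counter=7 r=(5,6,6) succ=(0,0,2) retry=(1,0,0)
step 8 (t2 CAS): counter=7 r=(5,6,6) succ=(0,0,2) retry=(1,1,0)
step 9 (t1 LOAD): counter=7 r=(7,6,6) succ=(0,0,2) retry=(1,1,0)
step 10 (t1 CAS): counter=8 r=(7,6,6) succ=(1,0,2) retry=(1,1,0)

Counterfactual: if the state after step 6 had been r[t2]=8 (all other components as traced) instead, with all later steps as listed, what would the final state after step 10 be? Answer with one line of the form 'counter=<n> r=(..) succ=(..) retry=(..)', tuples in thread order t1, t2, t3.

counter=8 r=(7,8,6) succ=(1,0,2) retry=(1,1,0)

state after step 6 := counter=6 r=(5,8,6) succ=(0,0,1) retry=(1,0,0)
step 7 (t3 CAS): counter=7 r=(5,8,6) succ=(0,0,2) retry=(1,0,0)
step 8 (t2 CAS): counter=7 r=(5,8,6) succ=(0,0,2) retry=(1,1,0)
step 9 (t1 LOAD): counter=7 r=(7,8,6) succ=(0,0,2) retry=(1,1,0)
step 10 (t1 CAS): counter=8 r=(7,8,6) succ=(1,0,2) retry=(1,1,0)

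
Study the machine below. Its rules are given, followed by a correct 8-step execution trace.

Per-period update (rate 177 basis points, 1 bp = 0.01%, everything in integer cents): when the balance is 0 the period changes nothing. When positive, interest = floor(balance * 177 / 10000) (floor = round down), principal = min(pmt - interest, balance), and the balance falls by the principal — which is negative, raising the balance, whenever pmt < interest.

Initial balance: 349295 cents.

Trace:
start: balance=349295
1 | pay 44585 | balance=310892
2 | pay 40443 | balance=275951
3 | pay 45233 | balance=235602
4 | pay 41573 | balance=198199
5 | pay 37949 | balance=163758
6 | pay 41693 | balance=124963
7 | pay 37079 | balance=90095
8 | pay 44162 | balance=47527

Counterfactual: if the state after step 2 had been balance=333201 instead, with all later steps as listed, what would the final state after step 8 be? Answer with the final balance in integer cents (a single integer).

state after step 2 := balance=333201
3 | pay 45233 | balance=293865
4 | pay 41573 | balance=257493
5 | pay 37949 | balance=224101
6 | pay 41693 | balance=186374
7 | pay 37079 | balance=152593
8 | pay 44162 | balance=111131

111131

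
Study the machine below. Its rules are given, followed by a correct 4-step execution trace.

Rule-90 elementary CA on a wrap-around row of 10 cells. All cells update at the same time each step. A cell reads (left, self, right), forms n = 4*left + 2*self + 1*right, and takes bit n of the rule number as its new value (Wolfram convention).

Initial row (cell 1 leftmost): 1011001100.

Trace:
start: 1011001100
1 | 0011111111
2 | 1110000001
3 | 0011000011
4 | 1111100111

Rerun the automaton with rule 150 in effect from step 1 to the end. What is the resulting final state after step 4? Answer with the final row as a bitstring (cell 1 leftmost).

(re-executing steps 1..4 under rule 150; state before step 1: 1011001100)
1 | 1000110011
2 | 0101001101
3 | 0101110001
4 | 0100101011

0100101011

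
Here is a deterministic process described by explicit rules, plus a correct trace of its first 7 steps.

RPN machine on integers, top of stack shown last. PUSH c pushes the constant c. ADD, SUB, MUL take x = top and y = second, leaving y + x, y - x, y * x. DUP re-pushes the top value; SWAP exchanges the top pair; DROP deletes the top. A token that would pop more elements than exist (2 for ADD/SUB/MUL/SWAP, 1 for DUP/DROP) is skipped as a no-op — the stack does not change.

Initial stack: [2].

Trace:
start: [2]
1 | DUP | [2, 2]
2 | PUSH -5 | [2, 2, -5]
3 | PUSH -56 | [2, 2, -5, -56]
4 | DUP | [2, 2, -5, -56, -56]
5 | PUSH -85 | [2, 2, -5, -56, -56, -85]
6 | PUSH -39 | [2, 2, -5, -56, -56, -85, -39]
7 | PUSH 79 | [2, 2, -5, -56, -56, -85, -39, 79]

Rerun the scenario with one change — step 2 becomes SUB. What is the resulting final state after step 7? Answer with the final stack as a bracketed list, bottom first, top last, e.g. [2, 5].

[0, -56, -56, -85, -39, 79]

(re-executing from step 2 with the substitution; state before step 2: [2, 2])
2 | SUB | [0]
3 | PUSH -56 | [0, -56]
4 | DUP | [0, -56, -56]
5 | PUSH -85 | [0, -56, -56, -85]
6 | PUSH -39 | [0, -56, -56, -85, -39]
7 | PUSH 79 | [0, -56, -56, -85, -39, 79]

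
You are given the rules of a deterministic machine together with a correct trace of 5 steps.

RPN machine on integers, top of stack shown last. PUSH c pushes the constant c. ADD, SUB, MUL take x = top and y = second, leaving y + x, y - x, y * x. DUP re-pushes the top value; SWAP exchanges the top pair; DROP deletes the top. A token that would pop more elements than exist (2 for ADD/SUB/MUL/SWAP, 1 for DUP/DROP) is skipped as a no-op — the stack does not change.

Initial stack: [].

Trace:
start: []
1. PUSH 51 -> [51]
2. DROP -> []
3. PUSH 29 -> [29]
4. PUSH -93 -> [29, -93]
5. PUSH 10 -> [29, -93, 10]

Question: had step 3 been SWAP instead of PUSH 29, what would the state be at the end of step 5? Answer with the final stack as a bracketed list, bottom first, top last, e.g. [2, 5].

[-93, 10]

(re-executing from step 3 with the substitution; state before step 3: [])
3. SWAP -> []
4. PUSH -93 -> [-93]
5. PUSH 10 -> [-93, 10]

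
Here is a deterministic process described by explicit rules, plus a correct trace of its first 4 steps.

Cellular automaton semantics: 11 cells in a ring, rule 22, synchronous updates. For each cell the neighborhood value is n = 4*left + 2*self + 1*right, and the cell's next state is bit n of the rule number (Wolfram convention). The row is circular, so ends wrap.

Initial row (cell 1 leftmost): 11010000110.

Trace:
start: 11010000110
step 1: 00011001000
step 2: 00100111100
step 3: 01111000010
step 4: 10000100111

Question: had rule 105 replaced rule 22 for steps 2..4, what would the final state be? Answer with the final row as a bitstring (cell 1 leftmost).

01001111100

(re-executing steps 2..4 under rule 105; state before step 2: 00011001000)
step 2: 11011000011
step 3: 01111011010
step 4: 01001111100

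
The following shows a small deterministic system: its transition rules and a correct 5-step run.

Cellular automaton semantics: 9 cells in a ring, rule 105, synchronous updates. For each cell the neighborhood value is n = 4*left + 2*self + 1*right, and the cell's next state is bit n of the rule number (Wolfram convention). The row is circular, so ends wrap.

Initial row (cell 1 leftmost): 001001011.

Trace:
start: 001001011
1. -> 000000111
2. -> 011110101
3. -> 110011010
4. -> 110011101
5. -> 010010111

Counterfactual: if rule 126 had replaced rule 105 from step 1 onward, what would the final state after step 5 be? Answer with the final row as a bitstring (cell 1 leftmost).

(re-executing steps 1..5 under rule 126; state before step 1: 001001011)
1. -> 111111111
2. -> 000000000
3. -> 000000000
4. -> 000000000
5. -> 000000000

000000000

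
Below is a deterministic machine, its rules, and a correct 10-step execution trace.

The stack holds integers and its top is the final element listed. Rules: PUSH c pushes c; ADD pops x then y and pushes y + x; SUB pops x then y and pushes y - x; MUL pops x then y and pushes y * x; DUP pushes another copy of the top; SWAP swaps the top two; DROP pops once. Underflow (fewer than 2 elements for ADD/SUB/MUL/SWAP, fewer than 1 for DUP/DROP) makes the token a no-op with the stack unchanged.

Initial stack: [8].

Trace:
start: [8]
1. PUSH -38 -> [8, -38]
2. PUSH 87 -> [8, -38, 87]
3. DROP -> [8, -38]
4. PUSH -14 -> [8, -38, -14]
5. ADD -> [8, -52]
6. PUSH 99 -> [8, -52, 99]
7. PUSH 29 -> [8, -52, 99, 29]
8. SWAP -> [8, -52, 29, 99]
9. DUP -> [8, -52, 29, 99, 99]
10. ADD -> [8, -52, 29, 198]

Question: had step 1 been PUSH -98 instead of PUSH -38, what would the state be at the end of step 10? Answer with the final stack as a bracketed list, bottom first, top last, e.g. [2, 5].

(re-executing from step 1 with the substitution; state before step 1: [8])
1. PUSH -98 -> [8, -98]
2. PUSH 87 -> [8, -98, 87]
3. DROP -> [8, -98]
4. PUSH -14 -> [8, -98, -14]
5. ADD -> [8, -112]
6. PUSH 99 -> [8, -112, 99]
7. PUSH 29 -> [8, -112, 99, 29]
8. SWAP -> [8, -112, 29, 99]
9. DUP -> [8, -112, 29, 99, 99]
10. ADD -> [8, -112, 29, 198]

[8, -112, 29, 198]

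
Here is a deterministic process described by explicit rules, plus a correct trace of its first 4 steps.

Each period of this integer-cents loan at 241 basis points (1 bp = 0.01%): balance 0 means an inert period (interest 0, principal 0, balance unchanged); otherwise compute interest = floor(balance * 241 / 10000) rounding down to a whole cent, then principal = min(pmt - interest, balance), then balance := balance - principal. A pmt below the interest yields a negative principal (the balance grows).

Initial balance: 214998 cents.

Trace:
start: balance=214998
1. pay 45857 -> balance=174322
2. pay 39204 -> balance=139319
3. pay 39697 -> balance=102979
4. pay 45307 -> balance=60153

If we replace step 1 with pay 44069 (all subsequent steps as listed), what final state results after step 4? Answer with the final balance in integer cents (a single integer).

62073

(re-executing from step 1 with the substitution; state before step 1: balance=214998)
1. pay 44069 -> balance=176110
2. pay 39204 -> balance=141150
3. pay 39697 -> balance=104854
4. pay 45307 -> balance=62073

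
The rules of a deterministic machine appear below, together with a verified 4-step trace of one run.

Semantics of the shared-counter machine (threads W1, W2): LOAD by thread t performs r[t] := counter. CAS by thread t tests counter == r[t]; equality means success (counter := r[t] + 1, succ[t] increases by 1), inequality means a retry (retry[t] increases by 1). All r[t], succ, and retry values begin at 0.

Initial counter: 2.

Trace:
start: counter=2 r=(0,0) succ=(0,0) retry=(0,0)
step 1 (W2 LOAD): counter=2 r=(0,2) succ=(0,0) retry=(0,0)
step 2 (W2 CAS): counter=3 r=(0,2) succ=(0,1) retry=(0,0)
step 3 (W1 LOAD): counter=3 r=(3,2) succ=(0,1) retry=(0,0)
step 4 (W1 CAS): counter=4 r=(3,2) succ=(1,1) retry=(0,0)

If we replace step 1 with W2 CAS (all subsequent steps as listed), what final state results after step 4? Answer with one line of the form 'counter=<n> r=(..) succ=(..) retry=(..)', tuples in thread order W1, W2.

counter=3 r=(2,0) succ=(1,0) retry=(0,2)

(re-executing from step 1 with the substitution; state before step 1: counter=2 r=(0,0) succ=(0,0) retry=(0,0))
step 1 (W2 CAS): counter=2 r=(0,0) succ=(0,0) retry=(0,1)
step 2 (W2 CAS): counter=2 r=(0,0) succ=(0,0) retry=(0,2)
step 3 (W1 LOAD): counter=2 r=(2,0) succ=(0,0) retry=(0,2)
step 4 (W1 CAS): counter=3 r=(2,0) succ=(1,0) retry=(0,2)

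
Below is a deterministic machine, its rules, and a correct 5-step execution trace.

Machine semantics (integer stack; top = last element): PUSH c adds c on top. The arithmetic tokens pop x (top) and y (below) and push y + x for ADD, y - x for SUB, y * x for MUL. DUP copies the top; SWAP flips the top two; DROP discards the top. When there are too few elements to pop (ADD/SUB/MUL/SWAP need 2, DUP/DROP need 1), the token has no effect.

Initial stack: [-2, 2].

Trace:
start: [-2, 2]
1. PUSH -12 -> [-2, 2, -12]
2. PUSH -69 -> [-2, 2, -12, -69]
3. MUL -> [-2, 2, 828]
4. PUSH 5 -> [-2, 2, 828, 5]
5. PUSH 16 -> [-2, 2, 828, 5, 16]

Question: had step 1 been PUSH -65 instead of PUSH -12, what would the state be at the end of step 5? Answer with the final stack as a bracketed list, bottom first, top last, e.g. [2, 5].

(re-executing from step 1 with the substitution; state before step 1: [-2, 2])
1. PUSH -65 -> [-2, 2, -65]
2. PUSH -69 -> [-2, 2, -65, -69]
3. MUL -> [-2, 2, 4485]
4. PUSH 5 -> [-2, 2, 4485, 5]
5. PUSH 16 -> [-2, 2, 4485, 5, 16]

[-2, 2, 4485, 5, 16]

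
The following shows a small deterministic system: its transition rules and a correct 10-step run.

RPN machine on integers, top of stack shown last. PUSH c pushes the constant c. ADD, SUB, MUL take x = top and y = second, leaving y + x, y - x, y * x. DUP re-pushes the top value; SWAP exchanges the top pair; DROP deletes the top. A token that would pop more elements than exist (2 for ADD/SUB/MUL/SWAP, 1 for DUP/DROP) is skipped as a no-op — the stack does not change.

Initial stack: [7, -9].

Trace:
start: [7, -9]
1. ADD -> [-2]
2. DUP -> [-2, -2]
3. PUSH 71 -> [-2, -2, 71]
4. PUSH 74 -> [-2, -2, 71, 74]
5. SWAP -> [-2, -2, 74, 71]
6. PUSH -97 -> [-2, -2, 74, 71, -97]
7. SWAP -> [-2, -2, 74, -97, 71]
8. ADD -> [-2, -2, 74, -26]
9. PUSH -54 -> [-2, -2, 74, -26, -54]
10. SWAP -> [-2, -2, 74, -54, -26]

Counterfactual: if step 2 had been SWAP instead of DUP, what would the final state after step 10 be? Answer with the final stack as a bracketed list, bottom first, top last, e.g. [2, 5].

[-2, 74, -54, -26]

(re-executing from step 2 with the substitution; state before step 2: [-2])
2. SWAP -> [-2]
3. PUSH 71 -> [-2, 71]
4. PUSH 74 -> [-2, 71, 74]
5. SWAP -> [-2, 74, 71]
6. PUSH -97 -> [-2, 74, 71, -97]
7. SWAP -> [-2, 74, -97, 71]
8. ADD -> [-2, 74, -26]
9. PUSH -54 -> [-2, 74, -26, -54]
10. SWAP -> [-2, 74, -54, -26]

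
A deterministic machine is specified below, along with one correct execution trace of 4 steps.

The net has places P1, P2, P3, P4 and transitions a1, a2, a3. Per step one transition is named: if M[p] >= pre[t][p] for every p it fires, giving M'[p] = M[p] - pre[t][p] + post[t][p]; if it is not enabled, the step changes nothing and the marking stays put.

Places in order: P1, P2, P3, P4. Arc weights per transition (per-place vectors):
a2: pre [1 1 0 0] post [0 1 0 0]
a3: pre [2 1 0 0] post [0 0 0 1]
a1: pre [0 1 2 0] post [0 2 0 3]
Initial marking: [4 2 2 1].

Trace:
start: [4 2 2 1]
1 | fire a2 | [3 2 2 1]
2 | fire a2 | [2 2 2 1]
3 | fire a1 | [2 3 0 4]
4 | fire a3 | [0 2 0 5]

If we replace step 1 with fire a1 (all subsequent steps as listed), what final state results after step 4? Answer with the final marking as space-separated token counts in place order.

1 2 0 5

(re-executing from step 1 with the substitution; state before step 1: [4 2 2 1])
1 | fire a1 | [4 3 0 4]
2 | fire a2 | [3 3 0 4]
3 | fire a1 | [3 3 0 4]
4 | fire a3 | [1 2 0 5]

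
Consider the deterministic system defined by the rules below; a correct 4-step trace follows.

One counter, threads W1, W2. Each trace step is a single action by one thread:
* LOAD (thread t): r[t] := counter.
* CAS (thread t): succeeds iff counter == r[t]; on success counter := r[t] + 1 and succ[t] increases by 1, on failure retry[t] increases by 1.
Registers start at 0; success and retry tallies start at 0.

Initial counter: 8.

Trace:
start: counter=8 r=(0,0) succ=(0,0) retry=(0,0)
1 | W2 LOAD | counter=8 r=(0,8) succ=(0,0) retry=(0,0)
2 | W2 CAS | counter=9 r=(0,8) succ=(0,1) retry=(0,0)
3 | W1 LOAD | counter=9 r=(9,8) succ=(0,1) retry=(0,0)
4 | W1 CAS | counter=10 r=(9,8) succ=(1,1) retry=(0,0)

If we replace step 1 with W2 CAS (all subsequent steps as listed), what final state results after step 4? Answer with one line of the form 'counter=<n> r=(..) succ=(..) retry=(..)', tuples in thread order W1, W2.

counter=9 r=(8,0) succ=(1,0) retry=(0,2)

(re-executing from step 1 with the substitution; state before step 1: counter=8 r=(0,0) succ=(0,0) retry=(0,0))
1 | W2 CAS | counter=8 r=(0,0) succ=(0,0) retry=(0,1)
2 | W2 CAS | counter=8 r=(0,0) succ=(0,0) retry=(0,2)
3 | W1 LOAD | counter=8 r=(8,0) succ=(0,0) retry=(0,2)
4 | W1 CAS | counter=9 r=(8,0) succ=(1,0) retry=(0,2)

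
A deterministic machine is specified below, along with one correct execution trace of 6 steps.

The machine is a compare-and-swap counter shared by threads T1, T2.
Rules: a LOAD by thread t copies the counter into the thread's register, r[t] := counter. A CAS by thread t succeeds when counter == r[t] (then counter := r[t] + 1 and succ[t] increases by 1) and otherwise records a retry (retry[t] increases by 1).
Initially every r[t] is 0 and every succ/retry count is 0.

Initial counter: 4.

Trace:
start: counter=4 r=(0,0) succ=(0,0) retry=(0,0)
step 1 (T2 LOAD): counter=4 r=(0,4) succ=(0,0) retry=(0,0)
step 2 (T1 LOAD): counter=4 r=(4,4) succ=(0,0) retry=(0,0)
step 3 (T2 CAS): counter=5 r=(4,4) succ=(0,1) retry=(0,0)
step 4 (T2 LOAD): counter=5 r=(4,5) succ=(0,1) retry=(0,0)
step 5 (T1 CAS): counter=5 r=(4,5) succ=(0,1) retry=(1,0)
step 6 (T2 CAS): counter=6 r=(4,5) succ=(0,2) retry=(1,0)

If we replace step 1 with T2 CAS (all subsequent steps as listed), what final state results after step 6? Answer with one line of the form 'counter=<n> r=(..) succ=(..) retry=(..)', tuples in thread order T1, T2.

counter=5 r=(4,4) succ=(1,0) retry=(0,3)

(re-executing from step 1 with the substitution; state before step 1: counter=4 r=(0,0) succ=(0,0) retry=(0,0))
step 1 (T2 CAS): counter=4 r=(0,0) succ=(0,0) retry=(0,1)
step 2 (T1 LOAD): counter=4 r=(4,0) succ=(0,0) retry=(0,1)
step 3 (T2 CAS): counter=4 r=(4,0) succ=(0,0) retry=(0,2)
step 4 (T2 LOAD): counter=4 r=(4,4) succ=(0,0) retry=(0,2)
step 5 (T1 CAS): counter=5 r=(4,4) succ=(1,0) retry=(0,2)
step 6 (T2 CAS): counter=5 r=(4,4) succ=(1,0) retry=(0,3)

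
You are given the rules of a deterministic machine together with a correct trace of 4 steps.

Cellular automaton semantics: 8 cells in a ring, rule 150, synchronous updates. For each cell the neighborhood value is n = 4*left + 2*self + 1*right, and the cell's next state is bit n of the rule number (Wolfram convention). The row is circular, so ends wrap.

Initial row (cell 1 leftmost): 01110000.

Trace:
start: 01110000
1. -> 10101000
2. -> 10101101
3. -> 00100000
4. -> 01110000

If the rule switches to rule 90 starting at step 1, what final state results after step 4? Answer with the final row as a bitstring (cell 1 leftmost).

(re-executing steps 1..4 under rule 90; state before step 1: 01110000)
1. -> 11011000
2. -> 11011101
3. -> 01010101
4. -> 00000000

00000000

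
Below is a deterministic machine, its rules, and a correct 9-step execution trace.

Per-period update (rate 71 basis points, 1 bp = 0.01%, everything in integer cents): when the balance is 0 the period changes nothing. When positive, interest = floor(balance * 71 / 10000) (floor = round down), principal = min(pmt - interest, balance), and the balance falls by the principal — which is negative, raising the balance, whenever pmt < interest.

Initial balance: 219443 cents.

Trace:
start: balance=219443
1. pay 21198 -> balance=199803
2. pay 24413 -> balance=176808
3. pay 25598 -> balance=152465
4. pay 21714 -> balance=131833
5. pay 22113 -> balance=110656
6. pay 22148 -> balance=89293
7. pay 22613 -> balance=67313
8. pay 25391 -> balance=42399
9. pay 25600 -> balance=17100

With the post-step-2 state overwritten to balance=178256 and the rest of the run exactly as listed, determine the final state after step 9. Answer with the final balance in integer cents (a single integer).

18621

state after step 2 := balance=178256
3. pay 25598 -> balance=153923
4. pay 21714 -> balance=133301
5. pay 22113 -> balance=112134
6. pay 22148 -> balance=90782
7. pay 22613 -> balance=68813
8. pay 25391 -> balance=43910
9. pay 25600 -> balance=18621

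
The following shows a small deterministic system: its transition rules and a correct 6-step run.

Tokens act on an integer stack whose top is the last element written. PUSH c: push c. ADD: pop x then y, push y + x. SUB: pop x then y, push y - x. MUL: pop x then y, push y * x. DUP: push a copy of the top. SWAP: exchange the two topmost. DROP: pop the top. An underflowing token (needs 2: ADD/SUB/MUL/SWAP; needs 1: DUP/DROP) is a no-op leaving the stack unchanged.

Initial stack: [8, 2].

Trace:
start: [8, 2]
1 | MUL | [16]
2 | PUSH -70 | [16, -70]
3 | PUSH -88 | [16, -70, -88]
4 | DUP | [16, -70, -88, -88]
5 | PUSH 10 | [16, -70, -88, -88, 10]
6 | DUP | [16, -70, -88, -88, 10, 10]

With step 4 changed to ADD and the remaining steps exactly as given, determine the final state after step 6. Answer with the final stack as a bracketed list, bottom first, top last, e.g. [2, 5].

[16, -158, 10, 10]

(re-executing from step 4 with the substitution; state before step 4: [16, -70, -88])
4 | ADD | [16, -158]
5 | PUSH 10 | [16, -158, 10]
6 | DUP | [16, -158, 10, 10]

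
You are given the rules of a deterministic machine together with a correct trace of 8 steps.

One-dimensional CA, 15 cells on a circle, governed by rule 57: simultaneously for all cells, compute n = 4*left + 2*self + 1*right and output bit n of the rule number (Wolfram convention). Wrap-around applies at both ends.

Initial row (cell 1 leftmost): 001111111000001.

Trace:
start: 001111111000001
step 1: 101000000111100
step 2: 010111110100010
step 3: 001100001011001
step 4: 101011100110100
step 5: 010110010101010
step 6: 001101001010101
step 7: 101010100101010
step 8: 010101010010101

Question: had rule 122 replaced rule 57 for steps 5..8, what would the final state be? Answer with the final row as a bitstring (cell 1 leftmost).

(re-executing steps 5..8 under rule 122; state before step 5: 101011100110100)
step 5: 010110111111011
step 6: 101111100001111
step 7: 111000110011000
step 8: 101101111111101

101101111111101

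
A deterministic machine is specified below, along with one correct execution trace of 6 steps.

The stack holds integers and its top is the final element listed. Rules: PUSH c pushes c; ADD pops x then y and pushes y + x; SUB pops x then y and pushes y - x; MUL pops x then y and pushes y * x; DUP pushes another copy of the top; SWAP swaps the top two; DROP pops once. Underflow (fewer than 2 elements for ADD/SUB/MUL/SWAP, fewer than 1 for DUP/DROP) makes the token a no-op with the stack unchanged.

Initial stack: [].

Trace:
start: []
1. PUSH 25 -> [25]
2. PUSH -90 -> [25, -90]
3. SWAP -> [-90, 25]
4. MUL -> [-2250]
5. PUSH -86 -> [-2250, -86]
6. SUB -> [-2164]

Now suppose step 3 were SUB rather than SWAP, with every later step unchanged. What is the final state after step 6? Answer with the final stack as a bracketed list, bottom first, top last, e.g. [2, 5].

(re-executing from step 3 with the substitution; state before step 3: [25, -90])
3. SUB -> [115]
4. MUL -> [115]
5. PUSH -86 -> [115, -86]
6. SUB -> [201]

[201]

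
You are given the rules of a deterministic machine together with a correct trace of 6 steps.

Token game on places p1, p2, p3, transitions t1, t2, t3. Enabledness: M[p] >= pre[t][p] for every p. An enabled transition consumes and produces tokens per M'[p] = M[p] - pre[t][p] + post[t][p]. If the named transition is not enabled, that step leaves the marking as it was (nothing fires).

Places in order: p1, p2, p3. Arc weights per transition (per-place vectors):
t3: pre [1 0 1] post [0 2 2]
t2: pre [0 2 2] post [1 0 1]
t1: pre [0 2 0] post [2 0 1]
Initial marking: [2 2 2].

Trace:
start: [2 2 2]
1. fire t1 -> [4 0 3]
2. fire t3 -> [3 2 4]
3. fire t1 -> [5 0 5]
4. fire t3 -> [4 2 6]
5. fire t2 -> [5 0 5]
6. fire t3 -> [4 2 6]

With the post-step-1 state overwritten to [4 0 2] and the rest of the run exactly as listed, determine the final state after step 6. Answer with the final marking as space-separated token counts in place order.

4 2 5

state after step 1 := [4 0 2]
2. fire t3 -> [3 2 3]
3. fire t1 -> [5 0 4]
4. fire t3 -> [4 2 5]
5. fire t2 -> [5 0 4]
6. fire t3 -> [4 2 5]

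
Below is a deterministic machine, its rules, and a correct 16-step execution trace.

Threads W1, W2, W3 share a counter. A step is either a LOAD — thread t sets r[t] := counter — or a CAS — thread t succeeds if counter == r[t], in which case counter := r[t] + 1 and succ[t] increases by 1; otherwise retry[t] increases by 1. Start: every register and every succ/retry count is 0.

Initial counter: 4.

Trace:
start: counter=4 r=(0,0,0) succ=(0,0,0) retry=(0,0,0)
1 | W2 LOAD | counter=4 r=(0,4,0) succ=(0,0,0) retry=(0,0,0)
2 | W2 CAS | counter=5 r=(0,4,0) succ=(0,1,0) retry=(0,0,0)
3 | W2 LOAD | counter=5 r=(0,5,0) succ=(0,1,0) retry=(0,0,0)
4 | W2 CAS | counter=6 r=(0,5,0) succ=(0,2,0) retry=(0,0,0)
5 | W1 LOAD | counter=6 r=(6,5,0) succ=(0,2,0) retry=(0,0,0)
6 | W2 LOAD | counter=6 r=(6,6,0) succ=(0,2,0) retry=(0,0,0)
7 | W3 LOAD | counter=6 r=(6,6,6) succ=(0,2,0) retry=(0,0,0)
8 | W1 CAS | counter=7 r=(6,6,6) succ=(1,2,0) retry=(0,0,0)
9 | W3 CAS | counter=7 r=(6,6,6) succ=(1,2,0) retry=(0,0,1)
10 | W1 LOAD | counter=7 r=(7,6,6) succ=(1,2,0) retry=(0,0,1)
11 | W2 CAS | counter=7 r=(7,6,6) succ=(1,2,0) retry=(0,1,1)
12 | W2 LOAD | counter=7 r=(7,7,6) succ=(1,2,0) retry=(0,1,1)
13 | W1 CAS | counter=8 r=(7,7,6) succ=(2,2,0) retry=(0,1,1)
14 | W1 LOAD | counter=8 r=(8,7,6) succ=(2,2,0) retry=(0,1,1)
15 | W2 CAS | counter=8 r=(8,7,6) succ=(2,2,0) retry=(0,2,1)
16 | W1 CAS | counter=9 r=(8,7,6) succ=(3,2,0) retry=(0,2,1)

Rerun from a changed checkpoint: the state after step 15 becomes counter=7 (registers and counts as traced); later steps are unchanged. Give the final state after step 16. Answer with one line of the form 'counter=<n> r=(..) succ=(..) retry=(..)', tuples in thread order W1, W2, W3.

counter=7 r=(8,7,6) succ=(2,2,0) retry=(1,2,1)

state after step 15 := counter=7 r=(8,7,6) succ=(2,2,0) retry=(0,2,1)
16 | W1 CAS | counter=7 r=(8,7,6) succ=(2,2,0) retry=(1,2,1)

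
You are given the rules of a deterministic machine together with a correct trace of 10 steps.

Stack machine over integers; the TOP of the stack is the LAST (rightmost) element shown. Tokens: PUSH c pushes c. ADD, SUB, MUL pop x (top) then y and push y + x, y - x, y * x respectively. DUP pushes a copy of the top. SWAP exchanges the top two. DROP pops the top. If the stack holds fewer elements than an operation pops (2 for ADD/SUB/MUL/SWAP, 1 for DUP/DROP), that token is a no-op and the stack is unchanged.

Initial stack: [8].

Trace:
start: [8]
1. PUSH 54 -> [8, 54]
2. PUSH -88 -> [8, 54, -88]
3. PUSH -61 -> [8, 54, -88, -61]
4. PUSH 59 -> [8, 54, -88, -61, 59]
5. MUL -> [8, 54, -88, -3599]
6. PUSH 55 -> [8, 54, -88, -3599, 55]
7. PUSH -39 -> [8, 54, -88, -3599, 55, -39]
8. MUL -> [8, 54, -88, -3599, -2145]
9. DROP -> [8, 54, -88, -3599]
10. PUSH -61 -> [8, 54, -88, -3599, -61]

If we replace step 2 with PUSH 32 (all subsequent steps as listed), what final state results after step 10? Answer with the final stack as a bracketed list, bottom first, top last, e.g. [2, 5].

[8, 54, 32, -3599, -61]

(re-executing from step 2 with the substitution; state before step 2: [8, 54])
2. PUSH 32 -> [8, 54, 32]
3. PUSH -61 -> [8, 54, 32, -61]
4. PUSH 59 -> [8, 54, 32, -61, 59]
5. MUL -> [8, 54, 32, -3599]
6. PUSH 55 -> [8, 54, 32, -3599, 55]
7. PUSH -39 -> [8, 54, 32, -3599, 55, -39]
8. MUL -> [8, 54, 32, -3599, -2145]
9. DROP -> [8, 54, 32, -3599]
10. PUSH -61 -> [8, 54, 32, -3599, -61]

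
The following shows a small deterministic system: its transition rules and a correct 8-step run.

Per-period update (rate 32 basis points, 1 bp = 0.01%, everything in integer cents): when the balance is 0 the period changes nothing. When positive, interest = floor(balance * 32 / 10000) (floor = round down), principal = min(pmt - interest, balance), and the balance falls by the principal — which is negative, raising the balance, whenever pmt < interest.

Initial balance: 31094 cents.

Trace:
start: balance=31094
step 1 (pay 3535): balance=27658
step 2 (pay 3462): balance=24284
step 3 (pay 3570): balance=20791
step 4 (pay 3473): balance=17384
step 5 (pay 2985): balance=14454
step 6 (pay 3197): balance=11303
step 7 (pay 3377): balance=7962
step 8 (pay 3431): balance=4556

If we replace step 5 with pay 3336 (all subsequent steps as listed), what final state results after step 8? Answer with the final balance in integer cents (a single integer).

(re-executing from step 5 with the substitution; state before step 5: balance=17384)
step 5 (pay 3336): balance=14103
step 6 (pay 3197): balance=10951
step 7 (pay 3377): balance=7609
step 8 (pay 3431): balance=4202

4202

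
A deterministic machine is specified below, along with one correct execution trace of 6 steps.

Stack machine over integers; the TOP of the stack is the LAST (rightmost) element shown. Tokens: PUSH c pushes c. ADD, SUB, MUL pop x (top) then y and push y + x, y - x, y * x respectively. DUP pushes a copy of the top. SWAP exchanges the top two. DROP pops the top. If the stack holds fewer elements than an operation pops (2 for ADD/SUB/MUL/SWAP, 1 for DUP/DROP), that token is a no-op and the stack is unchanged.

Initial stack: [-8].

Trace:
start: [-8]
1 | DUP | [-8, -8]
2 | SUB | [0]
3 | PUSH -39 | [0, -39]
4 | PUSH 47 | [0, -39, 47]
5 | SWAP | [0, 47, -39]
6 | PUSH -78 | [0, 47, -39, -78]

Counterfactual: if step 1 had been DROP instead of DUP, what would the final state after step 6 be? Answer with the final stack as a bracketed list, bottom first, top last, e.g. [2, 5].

[47, -39, -78]

(re-executing from step 1 with the substitution; state before step 1: [-8])
1 | DROP | []
2 | SUB | []
3 | PUSH -39 | [-39]
4 | PUSH 47 | [-39, 47]
5 | SWAP | [47, -39]
6 | PUSH -78 | [47, -39, -78]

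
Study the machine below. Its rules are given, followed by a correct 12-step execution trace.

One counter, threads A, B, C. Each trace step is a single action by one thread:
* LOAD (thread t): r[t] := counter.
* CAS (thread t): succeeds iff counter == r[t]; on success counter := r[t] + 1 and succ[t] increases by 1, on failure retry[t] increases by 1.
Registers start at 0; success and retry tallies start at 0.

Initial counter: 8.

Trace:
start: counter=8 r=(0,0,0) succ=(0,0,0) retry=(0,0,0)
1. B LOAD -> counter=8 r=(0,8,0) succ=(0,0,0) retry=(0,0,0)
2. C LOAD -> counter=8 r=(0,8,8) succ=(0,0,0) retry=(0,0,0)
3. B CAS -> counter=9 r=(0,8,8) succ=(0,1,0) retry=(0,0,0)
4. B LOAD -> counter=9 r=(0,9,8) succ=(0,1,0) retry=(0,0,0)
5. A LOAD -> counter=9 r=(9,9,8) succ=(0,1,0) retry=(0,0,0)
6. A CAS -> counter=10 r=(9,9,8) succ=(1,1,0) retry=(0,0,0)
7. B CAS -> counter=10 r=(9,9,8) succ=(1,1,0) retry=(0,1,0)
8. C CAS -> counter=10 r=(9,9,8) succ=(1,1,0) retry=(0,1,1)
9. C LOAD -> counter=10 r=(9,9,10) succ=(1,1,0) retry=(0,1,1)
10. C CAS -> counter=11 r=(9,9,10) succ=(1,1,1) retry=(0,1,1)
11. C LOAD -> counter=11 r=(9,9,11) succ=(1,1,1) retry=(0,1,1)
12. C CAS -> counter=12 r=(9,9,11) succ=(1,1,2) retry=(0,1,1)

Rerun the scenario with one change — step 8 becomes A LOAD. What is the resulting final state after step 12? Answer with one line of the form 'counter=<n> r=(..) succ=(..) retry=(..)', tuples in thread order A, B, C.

(re-executing from step 8 with the substitution; state before step 8: counter=10 r=(9,9,8) succ=(1,1,0) retry=(0,1,0))
8. A LOAD -> counter=10 r=(10,9,8) succ=(1,1,0) retry=(0,1,0)
9. C LOAD -> counter=10 r=(10,9,10) succ=(1,1,0) retry=(0,1,0)
10. C CAS -> counter=11 r=(10,9,10) succ=(1,1,1) retry=(0,1,0)
11. C LOAD -> counter=11 r=(10,9,11) succ=(1,1,1) retry=(0,1,0)
12. C CAS -> counter=12 r=(10,9,11) succ=(1,1,2) retry=(0,1,0)

counter=12 r=(10,9,11) succ=(1,1,2) retry=(0,1,0)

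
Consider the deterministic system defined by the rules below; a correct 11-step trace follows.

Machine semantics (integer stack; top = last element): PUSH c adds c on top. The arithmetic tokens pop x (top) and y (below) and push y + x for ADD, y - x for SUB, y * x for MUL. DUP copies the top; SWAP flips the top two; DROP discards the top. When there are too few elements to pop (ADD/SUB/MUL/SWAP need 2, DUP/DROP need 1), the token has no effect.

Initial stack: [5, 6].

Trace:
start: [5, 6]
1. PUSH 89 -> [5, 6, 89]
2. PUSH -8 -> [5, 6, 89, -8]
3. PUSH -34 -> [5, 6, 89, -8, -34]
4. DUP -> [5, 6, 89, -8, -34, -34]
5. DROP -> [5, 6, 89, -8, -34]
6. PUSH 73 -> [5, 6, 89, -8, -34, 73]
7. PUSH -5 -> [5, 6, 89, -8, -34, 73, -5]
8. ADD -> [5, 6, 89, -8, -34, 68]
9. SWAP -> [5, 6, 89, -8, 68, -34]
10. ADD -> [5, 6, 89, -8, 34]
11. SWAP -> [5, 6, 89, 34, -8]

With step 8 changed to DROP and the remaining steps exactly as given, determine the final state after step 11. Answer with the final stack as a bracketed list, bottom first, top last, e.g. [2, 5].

(re-executing from step 8 with the substitution; state before step 8: [5, 6, 89, -8, -34, 73, -5])
8. DROP -> [5, 6, 89, -8, -34, 73]
9. SWAP -> [5, 6, 89, -8, 73, -34]
10. ADD -> [5, 6, 89, -8, 39]
11. SWAP -> [5, 6, 89, 39, -8]

[5, 6, 89, 39, -8]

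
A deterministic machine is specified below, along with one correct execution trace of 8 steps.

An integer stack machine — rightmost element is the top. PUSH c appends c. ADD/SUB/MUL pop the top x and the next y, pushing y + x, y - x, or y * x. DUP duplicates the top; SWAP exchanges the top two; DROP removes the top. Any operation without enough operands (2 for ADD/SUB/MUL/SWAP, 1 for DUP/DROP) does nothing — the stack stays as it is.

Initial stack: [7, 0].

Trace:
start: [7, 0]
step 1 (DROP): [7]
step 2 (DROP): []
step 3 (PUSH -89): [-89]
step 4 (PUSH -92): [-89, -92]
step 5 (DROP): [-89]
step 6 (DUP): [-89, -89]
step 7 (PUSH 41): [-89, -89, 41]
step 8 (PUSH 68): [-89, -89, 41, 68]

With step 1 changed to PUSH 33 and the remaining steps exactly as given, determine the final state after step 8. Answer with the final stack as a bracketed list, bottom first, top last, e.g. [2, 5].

(re-executing from step 1 with the substitution; state before step 1: [7, 0])
step 1 (PUSH 33): [7, 0, 33]
step 2 (DROP): [7, 0]
step 3 (PUSH -89): [7, 0, -89]
step 4 (PUSH -92): [7, 0, -89, -92]
step 5 (DROP): [7, 0, -89]
step 6 (DUP): [7, 0, -89, -89]
step 7 (PUSH 41): [7, 0, -89, -89, 41]
step 8 (PUSH 68): [7, 0, -89, -89, 41, 68]

[7, 0, -89, -89, 41, 68]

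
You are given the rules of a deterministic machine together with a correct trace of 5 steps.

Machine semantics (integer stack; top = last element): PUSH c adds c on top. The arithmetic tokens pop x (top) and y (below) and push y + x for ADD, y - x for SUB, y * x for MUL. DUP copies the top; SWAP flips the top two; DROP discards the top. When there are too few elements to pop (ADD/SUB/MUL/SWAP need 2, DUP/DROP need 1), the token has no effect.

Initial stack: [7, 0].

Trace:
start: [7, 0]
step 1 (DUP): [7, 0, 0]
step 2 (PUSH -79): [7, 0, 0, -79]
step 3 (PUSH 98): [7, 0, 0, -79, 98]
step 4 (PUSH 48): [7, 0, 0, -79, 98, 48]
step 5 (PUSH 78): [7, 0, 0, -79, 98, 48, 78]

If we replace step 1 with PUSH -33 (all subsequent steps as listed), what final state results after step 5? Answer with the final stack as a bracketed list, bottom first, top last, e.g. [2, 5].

[7, 0, -33, -79, 98, 48, 78]

(re-executing from step 1 with the substitution; state before step 1: [7, 0])
step 1 (PUSH -33): [7, 0, -33]
step 2 (PUSH -79): [7, 0, -33, -79]
step 3 (PUSH 98): [7, 0, -33, -79, 98]
step 4 (PUSH 48): [7, 0, -33, -79, 98, 48]
step 5 (PUSH 78): [7, 0, -33, -79, 98, 48, 78]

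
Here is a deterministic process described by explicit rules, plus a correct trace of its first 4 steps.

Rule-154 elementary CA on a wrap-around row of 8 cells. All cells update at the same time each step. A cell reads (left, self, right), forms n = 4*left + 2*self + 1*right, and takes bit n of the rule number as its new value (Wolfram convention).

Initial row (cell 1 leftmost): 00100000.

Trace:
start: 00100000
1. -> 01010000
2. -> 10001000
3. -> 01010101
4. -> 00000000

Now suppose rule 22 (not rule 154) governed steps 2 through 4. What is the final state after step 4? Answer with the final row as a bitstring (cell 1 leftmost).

10001101

(re-executing steps 2..4 under rule 22; state before step 2: 01010000)
2. -> 11011000
3. -> 00000101
4. -> 10001101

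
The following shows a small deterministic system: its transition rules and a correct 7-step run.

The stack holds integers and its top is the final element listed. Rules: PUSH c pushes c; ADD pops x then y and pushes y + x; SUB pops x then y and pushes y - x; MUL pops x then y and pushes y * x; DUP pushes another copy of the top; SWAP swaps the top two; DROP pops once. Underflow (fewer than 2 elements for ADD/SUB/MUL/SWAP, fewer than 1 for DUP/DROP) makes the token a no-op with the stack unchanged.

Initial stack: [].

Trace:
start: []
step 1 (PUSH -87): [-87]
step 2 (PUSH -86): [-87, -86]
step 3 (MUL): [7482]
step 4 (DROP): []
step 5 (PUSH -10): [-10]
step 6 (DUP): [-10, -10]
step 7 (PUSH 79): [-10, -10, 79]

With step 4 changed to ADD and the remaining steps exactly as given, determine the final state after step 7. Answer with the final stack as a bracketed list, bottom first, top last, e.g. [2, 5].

(re-executing from step 4 with the substitution; state before step 4: [7482])
step 4 (ADD): [7482]
step 5 (PUSH -10): [7482, -10]
step 6 (DUP): [7482, -10, -10]
step 7 (PUSH 79): [7482, -10, -10, 79]

[7482, -10, -10, 79]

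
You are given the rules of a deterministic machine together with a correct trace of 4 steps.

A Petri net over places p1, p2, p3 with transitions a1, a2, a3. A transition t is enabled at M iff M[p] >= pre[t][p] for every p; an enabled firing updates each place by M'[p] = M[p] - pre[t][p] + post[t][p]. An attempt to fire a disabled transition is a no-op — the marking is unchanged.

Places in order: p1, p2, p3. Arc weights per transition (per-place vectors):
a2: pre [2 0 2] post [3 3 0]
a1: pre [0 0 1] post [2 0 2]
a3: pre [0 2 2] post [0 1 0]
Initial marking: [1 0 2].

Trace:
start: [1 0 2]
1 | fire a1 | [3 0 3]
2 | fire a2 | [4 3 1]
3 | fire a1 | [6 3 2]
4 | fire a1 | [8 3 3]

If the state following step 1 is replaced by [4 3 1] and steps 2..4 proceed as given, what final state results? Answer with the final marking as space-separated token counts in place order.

8 3 3

state after step 1 := [4 3 1]
2 | fire a2 | [4 3 1]
3 | fire a1 | [6 3 2]
4 | fire a1 | [8 3 3]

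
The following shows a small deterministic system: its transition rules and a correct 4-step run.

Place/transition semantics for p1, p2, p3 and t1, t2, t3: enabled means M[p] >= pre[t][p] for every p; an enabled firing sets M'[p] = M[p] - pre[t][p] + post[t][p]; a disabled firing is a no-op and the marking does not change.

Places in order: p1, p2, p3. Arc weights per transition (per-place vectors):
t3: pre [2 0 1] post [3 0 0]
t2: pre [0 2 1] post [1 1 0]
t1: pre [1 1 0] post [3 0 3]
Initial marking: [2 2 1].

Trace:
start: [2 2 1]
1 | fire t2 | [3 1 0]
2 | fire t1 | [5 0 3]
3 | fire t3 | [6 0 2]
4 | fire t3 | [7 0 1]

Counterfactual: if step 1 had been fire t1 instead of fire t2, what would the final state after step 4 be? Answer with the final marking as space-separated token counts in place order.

(re-executing from step 1 with the substitution; state before step 1: [2 2 1])
1 | fire t1 | [4 1 4]
2 | fire t1 | [6 0 7]
3 | fire t3 | [7 0 6]
4 | fire t3 | [8 0 5]

8 0 5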